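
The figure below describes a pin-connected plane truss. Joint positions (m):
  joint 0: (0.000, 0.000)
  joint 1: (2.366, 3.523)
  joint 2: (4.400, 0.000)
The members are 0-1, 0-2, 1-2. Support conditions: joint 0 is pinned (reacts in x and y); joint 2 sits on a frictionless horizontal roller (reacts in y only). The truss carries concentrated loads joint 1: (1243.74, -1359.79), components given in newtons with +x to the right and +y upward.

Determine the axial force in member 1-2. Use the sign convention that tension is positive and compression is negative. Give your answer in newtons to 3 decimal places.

N=3 nodes, M=3 members, R=3 reactions → 2N=6, M+R=6
member 0 (0-1): L=4.2438, (cx,cy)=(0.5575,0.8302)
member 1 (0-2): L=4.4000, (cx,cy)=(1.0000,0.0000)
member 2 (1-2): L=4.0680, (cx,cy)=(0.5000,-0.8660)
solve A·x = −loads:
  F[0-1] = +442.3798 N (tension)
  F[0-2] = +997.1023 N (tension)
  F[1-2] = -1994.2084 N (compression)
  Rx@0 = -1243.7400 N
  Ry@0 = -367.2462 N
  Ry@2 = +1727.0362 N

-1994.208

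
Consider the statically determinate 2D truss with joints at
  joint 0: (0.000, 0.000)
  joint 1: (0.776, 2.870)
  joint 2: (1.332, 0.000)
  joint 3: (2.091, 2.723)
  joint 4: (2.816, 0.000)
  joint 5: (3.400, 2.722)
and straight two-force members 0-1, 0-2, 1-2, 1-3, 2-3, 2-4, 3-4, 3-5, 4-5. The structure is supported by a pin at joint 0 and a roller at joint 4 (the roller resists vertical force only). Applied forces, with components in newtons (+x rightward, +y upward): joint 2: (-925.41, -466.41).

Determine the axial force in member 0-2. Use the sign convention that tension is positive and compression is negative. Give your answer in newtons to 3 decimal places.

-858.952

N=6 nodes, M=9 members, R=3 reactions → 2N=12, M+R=12
member 0 (0-1): L=2.9731, (cx,cy)=(0.2610,0.9653)
member 1 (0-2): L=1.3320, (cx,cy)=(1.0000,0.0000)
member 2 (1-2): L=2.9234, (cx,cy)=(0.1902,-0.9817)
member 3 (1-3): L=1.3232, (cx,cy)=(0.9938,-0.1111)
member 4 (2-3): L=2.8268, (cx,cy)=(0.2685,0.9633)
member 5 (2-4): L=1.4840, (cx,cy)=(1.0000,0.0000)
member 6 (3-4): L=2.8179, (cx,cy)=(0.2573,-0.9663)
member 7 (3-5): L=1.3090, (cx,cy)=(1.0000,-0.0008)
member 8 (4-5): L=2.7839, (cx,cy)=(0.2098,0.9777)
solve A·x = −loads:
  F[0-1] = -254.6189 N (compression)
  F[0-2] = -858.9517 N (compression)
  F[1-2] = +263.6394 N (tension)
  F[1-3] = -117.3267 N (compression)
  F[2-3] = +215.4960 N (tension)
  F[2-4] = +58.7394 N (tension)
  F[3-4] = -228.3031 N (compression)
  F[3-5] = +0.0000 N (tension)
  F[4-5] = -0.0000 N (compression)
  Rx@0 = +925.4100 N
  Ry@0 = +245.7928 N
  Ry@4 = +220.6172 N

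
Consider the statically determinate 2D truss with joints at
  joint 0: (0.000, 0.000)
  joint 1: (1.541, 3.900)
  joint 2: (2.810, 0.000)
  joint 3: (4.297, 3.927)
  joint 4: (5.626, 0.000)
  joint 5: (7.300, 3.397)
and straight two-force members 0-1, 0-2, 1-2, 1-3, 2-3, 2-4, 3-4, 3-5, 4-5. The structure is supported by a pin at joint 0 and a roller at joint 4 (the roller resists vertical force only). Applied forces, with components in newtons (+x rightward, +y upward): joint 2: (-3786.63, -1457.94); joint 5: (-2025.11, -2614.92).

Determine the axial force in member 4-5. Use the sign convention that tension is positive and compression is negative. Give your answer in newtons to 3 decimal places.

-3048.502

N=6 nodes, M=9 members, R=3 reactions → 2N=12, M+R=12
member 0 (0-1): L=4.1934, (cx,cy)=(0.3675,0.9300)
member 1 (0-2): L=2.8100, (cx,cy)=(1.0000,0.0000)
member 2 (1-2): L=4.1013, (cx,cy)=(0.3094,-0.9509)
member 3 (1-3): L=2.7561, (cx,cy)=(1.0000,0.0098)
member 4 (2-3): L=4.1991, (cx,cy)=(0.3541,0.9352)
member 5 (2-4): L=2.8160, (cx,cy)=(1.0000,0.0000)
member 6 (3-4): L=4.1458, (cx,cy)=(0.3206,-0.9472)
member 7 (3-5): L=3.0494, (cx,cy)=(0.9848,-0.1738)
member 8 (4-5): L=3.7871, (cx,cy)=(0.4420,0.8970)
solve A·x = −loads:
  F[0-1] = -1262.8125 N (compression)
  F[0-2] = -5347.6799 N (compression)
  F[1-2] = +1226.3732 N (tension)
  F[1-3] = -843.5612 N (compression)
  F[2-3] = +311.9649 N (tension)
  F[2-4] = -1292.0632 N (compression)
  F[3-4] = -173.0309 N (compression)
  F[3-5] = -688.0509 N (compression)
  F[4-5] = -3048.5018 N (compression)
  Rx@0 = +5811.7400 N
  Ry@0 = +1174.4546 N
  Ry@4 = +2898.4054 N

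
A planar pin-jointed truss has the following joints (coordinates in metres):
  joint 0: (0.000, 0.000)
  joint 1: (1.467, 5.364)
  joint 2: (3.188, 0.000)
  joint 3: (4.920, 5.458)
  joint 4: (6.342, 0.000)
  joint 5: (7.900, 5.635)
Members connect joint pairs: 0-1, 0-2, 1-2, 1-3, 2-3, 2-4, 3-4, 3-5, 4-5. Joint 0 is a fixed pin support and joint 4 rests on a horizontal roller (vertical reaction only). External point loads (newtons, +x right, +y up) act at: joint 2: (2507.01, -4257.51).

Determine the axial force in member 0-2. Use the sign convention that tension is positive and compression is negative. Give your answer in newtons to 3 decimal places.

3086.082

N=6 nodes, M=9 members, R=3 reactions → 2N=12, M+R=12
member 0 (0-1): L=5.5610, (cx,cy)=(0.2638,0.9646)
member 1 (0-2): L=3.1880, (cx,cy)=(1.0000,0.0000)
member 2 (1-2): L=5.6333, (cx,cy)=(0.3055,-0.9522)
member 3 (1-3): L=3.4543, (cx,cy)=(0.9996,0.0272)
member 4 (2-3): L=5.7262, (cx,cy)=(0.3025,0.9532)
member 5 (2-4): L=3.1540, (cx,cy)=(1.0000,0.0000)
member 6 (3-4): L=5.6402, (cx,cy)=(0.2521,-0.9677)
member 7 (3-5): L=2.9853, (cx,cy)=(0.9982,0.0593)
member 8 (4-5): L=5.8464, (cx,cy)=(0.2665,0.9638)
solve A·x = −loads:
  F[0-1] = -2195.0999 N (compression)
  F[0-2] = +3086.0819 N (tension)
  F[1-2] = +2187.9876 N (tension)
  F[1-3] = -1247.9718 N (compression)
  F[2-3] = +2280.9699 N (tension)
  F[2-4] = +557.5885 N (tension)
  F[3-4] = -2211.6106 N (compression)
  F[3-5] = +0.0000 N (tension)
  F[4-5] = +0.0000 N (tension)
  Rx@0 = -2507.0100 N
  Ry@0 = +2117.3426 N
  Ry@4 = +2140.1674 N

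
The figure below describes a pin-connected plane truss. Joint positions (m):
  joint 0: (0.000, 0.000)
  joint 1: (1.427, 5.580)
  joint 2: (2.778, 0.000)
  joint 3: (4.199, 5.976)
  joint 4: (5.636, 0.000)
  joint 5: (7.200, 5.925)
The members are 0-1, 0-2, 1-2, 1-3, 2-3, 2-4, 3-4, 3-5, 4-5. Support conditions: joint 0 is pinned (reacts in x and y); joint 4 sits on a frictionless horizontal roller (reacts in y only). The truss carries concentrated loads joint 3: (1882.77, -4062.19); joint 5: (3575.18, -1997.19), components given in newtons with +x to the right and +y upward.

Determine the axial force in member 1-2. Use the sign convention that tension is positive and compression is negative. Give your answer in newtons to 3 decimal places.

N=6 nodes, M=9 members, R=3 reactions → 2N=12, M+R=12
member 0 (0-1): L=5.7596, (cx,cy)=(0.2478,0.9688)
member 1 (0-2): L=2.7780, (cx,cy)=(1.0000,0.0000)
member 2 (1-2): L=5.7412, (cx,cy)=(0.2353,-0.9719)
member 3 (1-3): L=2.8001, (cx,cy)=(0.9899,0.1414)
member 4 (2-3): L=6.1426, (cx,cy)=(0.2313,0.9729)
member 5 (2-4): L=2.8580, (cx,cy)=(1.0000,0.0000)
member 6 (3-4): L=6.1463, (cx,cy)=(0.2338,-0.9723)
member 7 (3-5): L=3.0014, (cx,cy)=(0.9999,-0.0170)
member 8 (4-5): L=6.1279, (cx,cy)=(0.2552,0.9669)
solve A·x = −loads:
  F[0-1] = +5443.0608 N (tension)
  F[0-2] = +4109.3705 N (tension)
  F[1-2] = -5052.7286 N (compression)
  F[1-3] = +2563.3294 N (tension)
  F[2-3] = +5047.7669 N (tension)
  F[2-4] = +1752.6612 N (tension)
  F[3-4] = -9673.0331 N (compression)
  F[3-5] = +4084.6397 N (tension)
  F[4-5] = -1993.8157 N (compression)
  Rx@0 = -5457.9500 N
  Ry@0 = -5273.3522 N
  Ry@4 = +11332.7322 N

-5052.729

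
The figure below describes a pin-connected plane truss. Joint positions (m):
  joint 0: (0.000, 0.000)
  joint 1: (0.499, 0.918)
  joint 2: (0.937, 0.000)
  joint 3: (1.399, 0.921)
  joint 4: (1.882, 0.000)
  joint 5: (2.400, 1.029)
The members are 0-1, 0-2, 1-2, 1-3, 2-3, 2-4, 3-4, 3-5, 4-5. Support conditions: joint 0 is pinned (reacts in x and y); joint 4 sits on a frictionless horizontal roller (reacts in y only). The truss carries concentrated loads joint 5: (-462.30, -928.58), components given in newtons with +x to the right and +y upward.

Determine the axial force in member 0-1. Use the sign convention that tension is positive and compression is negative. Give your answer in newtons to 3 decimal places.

3.204

N=6 nodes, M=9 members, R=3 reactions → 2N=12, M+R=12
member 0 (0-1): L=1.0449, (cx,cy)=(0.4776,0.8786)
member 1 (0-2): L=0.9370, (cx,cy)=(1.0000,0.0000)
member 2 (1-2): L=1.0171, (cx,cy)=(0.4306,-0.9025)
member 3 (1-3): L=0.9000, (cx,cy)=(1.0000,0.0033)
member 4 (2-3): L=1.0304, (cx,cy)=(0.4484,0.8938)
member 5 (2-4): L=0.9450, (cx,cy)=(1.0000,0.0000)
member 6 (3-4): L=1.0400, (cx,cy)=(0.4644,-0.8856)
member 7 (3-5): L=1.0068, (cx,cy)=(0.9942,0.1073)
member 8 (4-5): L=1.1520, (cx,cy)=(0.4496,0.8932)
solve A·x = −loads:
  F[0-1] = +3.2039 N (tension)
  F[0-2] = -463.8301 N (compression)
  F[1-2] = -3.1084 N (compression)
  F[1-3] = +2.8687 N (tension)
  F[2-3] = +3.1386 N (tension)
  F[2-4] = -466.5759 N (compression)
  F[3-4] = -2.5153 N (compression)
  F[3-5] = +5.4757 N (tension)
  F[4-5] = -1040.2579 N (compression)
  Rx@0 = +462.3000 N
  Ry@0 = -2.8150 N
  Ry@4 = +931.3950 N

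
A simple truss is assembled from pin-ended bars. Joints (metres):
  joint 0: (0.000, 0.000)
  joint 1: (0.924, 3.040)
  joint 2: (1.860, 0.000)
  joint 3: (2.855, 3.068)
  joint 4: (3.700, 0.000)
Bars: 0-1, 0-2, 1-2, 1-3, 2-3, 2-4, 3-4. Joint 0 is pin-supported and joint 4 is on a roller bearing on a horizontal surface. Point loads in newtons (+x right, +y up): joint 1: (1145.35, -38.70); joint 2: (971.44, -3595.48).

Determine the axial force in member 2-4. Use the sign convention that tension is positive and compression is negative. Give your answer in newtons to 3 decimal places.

759.664

N=5 nodes, M=7 members, R=3 reactions → 2N=10, M+R=10
member 0 (0-1): L=3.1773, (cx,cy)=(0.2908,0.9568)
member 1 (0-2): L=1.8600, (cx,cy)=(1.0000,0.0000)
member 2 (1-2): L=3.1808, (cx,cy)=(0.2943,-0.9557)
member 3 (1-3): L=1.9312, (cx,cy)=(0.9999,0.0145)
member 4 (2-3): L=3.2253, (cx,cy)=(0.3085,0.9512)
member 5 (2-4): L=1.8400, (cx,cy)=(1.0000,0.0000)
member 6 (3-4): L=3.1822, (cx,cy)=(0.2655,-0.9641)
solve A·x = −loads:
  F[0-1] = -915.5847 N (compression)
  F[0-2] = +2383.0520 N (tension)
  F[1-2] = +850.8876 N (tension)
  F[1-3] = -1662.1711 N (compression)
  F[2-3] = +2924.9283 N (tension)
  F[2-4] = +759.6645 N (tension)
  F[3-4] = -2860.8691 N (compression)
  Rx@0 = -2116.7900 N
  Ry@0 = +876.0136 N
  Ry@4 = +2758.1664 N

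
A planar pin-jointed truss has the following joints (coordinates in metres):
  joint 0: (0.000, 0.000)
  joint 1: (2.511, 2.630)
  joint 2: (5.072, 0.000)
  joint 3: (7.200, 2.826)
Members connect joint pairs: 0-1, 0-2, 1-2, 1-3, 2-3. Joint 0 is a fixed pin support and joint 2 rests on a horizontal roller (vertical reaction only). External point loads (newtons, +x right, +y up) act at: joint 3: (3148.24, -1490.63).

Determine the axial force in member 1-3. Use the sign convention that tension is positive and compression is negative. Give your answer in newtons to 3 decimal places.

N=4 nodes, M=5 members, R=3 reactions → 2N=8, M+R=8
member 0 (0-1): L=3.6362, (cx,cy)=(0.6906,0.7233)
member 1 (0-2): L=5.0720, (cx,cy)=(1.0000,0.0000)
member 2 (1-2): L=3.6709, (cx,cy)=(0.6976,-0.7164)
member 3 (1-3): L=4.6931, (cx,cy)=(0.9991,0.0418)
member 4 (2-3): L=3.5376, (cx,cy)=(0.6015,0.7988)
solve A·x = −loads:
  F[0-1] = +3289.9155 N (tension)
  F[0-2] = +876.3749 N (tension)
  F[1-2] = -3064.0500 N (compression)
  F[1-3] = +4413.3382 N (tension)
  F[2-3] = -2096.7096 N (compression)
  Rx@0 = -3148.2400 N
  Ry@0 = -2379.5321 N
  Ry@2 = +3870.1621 N

4413.338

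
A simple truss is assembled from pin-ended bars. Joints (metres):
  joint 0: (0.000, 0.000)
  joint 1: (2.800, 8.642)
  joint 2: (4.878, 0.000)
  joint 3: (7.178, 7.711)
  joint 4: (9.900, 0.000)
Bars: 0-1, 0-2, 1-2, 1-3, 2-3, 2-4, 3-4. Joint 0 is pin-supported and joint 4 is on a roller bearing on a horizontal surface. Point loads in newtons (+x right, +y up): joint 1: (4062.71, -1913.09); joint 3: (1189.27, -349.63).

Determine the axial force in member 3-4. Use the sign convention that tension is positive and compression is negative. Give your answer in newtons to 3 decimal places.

N=5 nodes, M=7 members, R=3 reactions → 2N=10, M+R=10
member 0 (0-1): L=9.0843, (cx,cy)=(0.3082,0.9513)
member 1 (0-2): L=4.8780, (cx,cy)=(1.0000,0.0000)
member 2 (1-2): L=8.8883, (cx,cy)=(0.2338,-0.9723)
member 3 (1-3): L=4.4759, (cx,cy)=(0.9781,-0.2080)
member 4 (2-3): L=8.0467, (cx,cy)=(0.2858,0.9583)
member 5 (2-4): L=5.0220, (cx,cy)=(1.0000,0.0000)
member 6 (3-4): L=8.1773, (cx,cy)=(0.3329,-0.9430)
solve A·x = −loads:
  F[0-1] = +3158.3940 N (tension)
  F[0-2] = +4278.4849 N (tension)
  F[1-2] = -4618.3762 N (compression)
  F[1-3] = -2054.4189 N (compression)
  F[2-3] = +4685.8828 N (tension)
  F[2-4] = +1859.3837 N (tension)
  F[3-4] = -5585.8940 N (compression)
  Rx@0 = -5251.9800 N
  Ry@0 = -3004.6231 N
  Ry@4 = +5267.3431 N

-5585.894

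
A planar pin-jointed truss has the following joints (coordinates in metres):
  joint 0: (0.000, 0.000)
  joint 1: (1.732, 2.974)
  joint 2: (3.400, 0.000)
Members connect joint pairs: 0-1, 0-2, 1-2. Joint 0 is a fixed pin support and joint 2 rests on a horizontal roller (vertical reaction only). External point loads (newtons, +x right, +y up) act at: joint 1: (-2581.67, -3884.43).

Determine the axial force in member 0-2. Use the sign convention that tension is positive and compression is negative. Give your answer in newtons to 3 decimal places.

-156.720

N=3 nodes, M=3 members, R=3 reactions → 2N=6, M+R=6
member 0 (0-1): L=3.4416, (cx,cy)=(0.5033,0.8641)
member 1 (0-2): L=3.4000, (cx,cy)=(1.0000,0.0000)
member 2 (1-2): L=3.4098, (cx,cy)=(0.4892,-0.8722)
solve A·x = −loads:
  F[0-1] = -4818.5156 N (compression)
  F[0-2] = -156.7200 N (compression)
  F[1-2] = +320.3762 N (tension)
  Rx@0 = +2581.6700 N
  Ry@0 = +4163.8576 N
  Ry@2 = -279.4276 N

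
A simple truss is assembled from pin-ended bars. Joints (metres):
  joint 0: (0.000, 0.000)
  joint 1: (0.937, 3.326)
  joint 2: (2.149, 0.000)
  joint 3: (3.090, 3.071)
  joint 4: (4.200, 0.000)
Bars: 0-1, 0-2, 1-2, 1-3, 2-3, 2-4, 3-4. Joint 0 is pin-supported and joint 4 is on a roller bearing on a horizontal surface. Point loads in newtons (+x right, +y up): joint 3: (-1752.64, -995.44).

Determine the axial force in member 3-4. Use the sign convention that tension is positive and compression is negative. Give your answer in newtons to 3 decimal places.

583.925

N=5 nodes, M=7 members, R=3 reactions → 2N=10, M+R=10
member 0 (0-1): L=3.4555, (cx,cy)=(0.2712,0.9625)
member 1 (0-2): L=2.1490, (cx,cy)=(1.0000,0.0000)
member 2 (1-2): L=3.5399, (cx,cy)=(0.3424,-0.9396)
member 3 (1-3): L=2.1680, (cx,cy)=(0.9931,-0.1176)
member 4 (2-3): L=3.2119, (cx,cy)=(0.2930,0.9561)
member 5 (2-4): L=2.0510, (cx,cy)=(1.0000,0.0000)
member 6 (3-4): L=3.2654, (cx,cy)=(0.3399,-0.9405)
solve A·x = −loads:
  F[0-1] = -1604.7182 N (compression)
  F[0-2] = -1317.4972 N (compression)
  F[1-2] = +1775.4309 N (tension)
  F[1-3] = -1050.3015 N (compression)
  F[2-3] = -1744.6816 N (compression)
  F[2-4] = -198.4895 N (compression)
  F[3-4] = +583.9251 N (tension)
  Rx@0 = +1752.6400 N
  Ry@0 = +1544.5942 N
  Ry@4 = -549.1542 N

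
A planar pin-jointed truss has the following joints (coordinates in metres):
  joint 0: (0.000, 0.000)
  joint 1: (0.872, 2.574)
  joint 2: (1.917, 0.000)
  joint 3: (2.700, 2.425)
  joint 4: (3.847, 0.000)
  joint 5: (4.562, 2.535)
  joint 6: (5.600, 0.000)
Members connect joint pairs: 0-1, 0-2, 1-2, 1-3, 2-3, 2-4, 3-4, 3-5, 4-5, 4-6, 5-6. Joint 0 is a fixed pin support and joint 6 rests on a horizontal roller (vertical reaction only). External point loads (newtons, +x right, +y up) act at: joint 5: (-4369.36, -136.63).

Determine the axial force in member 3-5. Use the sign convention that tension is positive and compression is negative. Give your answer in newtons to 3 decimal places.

-3096.930

N=7 nodes, M=11 members, R=3 reactions → 2N=14, M+R=14
member 0 (0-1): L=2.7177, (cx,cy)=(0.3209,0.9471)
member 1 (0-2): L=1.9170, (cx,cy)=(1.0000,0.0000)
member 2 (1-2): L=2.7780, (cx,cy)=(0.3762,-0.9266)
member 3 (1-3): L=1.8341, (cx,cy)=(0.9967,-0.0812)
member 4 (2-3): L=2.5483, (cx,cy)=(0.3073,0.9516)
member 5 (2-4): L=1.9300, (cx,cy)=(1.0000,0.0000)
member 6 (3-4): L=2.6826, (cx,cy)=(0.4276,-0.9040)
member 7 (3-5): L=1.8652, (cx,cy)=(0.9983,0.0590)
member 8 (4-5): L=2.6339, (cx,cy)=(0.2715,0.9624)
member 9 (4-6): L=1.7530, (cx,cy)=(1.0000,0.0000)
member 10 (5-6): L=2.7393, (cx,cy)=(0.3789,-0.9254)
solve A·x = −loads:
  F[0-1] = -2115.0722 N (compression)
  F[0-2] = -3690.7174 N (compression)
  F[1-2] = +2297.7744 N (tension)
  F[1-3] = -1548.1012 N (compression)
  F[2-3] = -2237.2392 N (compression)
  F[2-4] = -2138.9474 N (compression)
  F[3-4] = +2013.9861 N (tension)
  F[3-5] = -3096.9298 N (compression)
  F[4-5] = -1891.6359 N (compression)
  F[4-6] = -764.3165 N (compression)
  F[5-6] = +2017.0315 N (tension)
  Rx@0 = +4369.3600 N
  Ry@0 = +2003.2410 N
  Ry@6 = -1866.6110 N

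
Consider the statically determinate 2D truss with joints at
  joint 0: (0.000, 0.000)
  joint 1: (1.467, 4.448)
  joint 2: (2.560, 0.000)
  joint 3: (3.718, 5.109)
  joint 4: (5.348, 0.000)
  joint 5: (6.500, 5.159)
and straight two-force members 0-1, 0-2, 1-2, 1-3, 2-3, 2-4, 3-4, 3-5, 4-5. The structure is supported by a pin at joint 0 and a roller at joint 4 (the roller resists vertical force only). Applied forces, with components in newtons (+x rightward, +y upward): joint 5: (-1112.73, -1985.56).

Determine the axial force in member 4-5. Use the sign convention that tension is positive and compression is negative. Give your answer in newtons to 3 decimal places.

-2022.084

N=6 nodes, M=9 members, R=3 reactions → 2N=12, M+R=12
member 0 (0-1): L=4.6837, (cx,cy)=(0.3132,0.9497)
member 1 (0-2): L=2.5600, (cx,cy)=(1.0000,0.0000)
member 2 (1-2): L=4.5803, (cx,cy)=(0.2386,-0.9711)
member 3 (1-3): L=2.3460, (cx,cy)=(0.9595,0.2818)
member 4 (2-3): L=5.2386, (cx,cy)=(0.2211,0.9753)
member 5 (2-4): L=2.7880, (cx,cy)=(1.0000,0.0000)
member 6 (3-4): L=5.3627, (cx,cy)=(0.3040,-0.9527)
member 7 (3-5): L=2.7824, (cx,cy)=(0.9998,0.0180)
member 8 (4-5): L=5.2861, (cx,cy)=(0.2179,0.9760)
solve A·x = −loads:
  F[0-1] = -679.9129 N (compression)
  F[0-2] = -899.7706 N (compression)
  F[1-2] = +560.0992 N (tension)
  F[1-3] = -361.2507 N (compression)
  F[2-3] = -557.7150 N (compression)
  F[2-4] = -642.8305 N (compression)
  F[3-4] = +665.0891 N (tension)
  F[3-5] = -672.1619 N (compression)
  F[4-5] = -2022.0842 N (compression)
  Rx@0 = +1112.7300 N
  Ry@0 = +645.7010 N
  Ry@4 = +1339.8590 N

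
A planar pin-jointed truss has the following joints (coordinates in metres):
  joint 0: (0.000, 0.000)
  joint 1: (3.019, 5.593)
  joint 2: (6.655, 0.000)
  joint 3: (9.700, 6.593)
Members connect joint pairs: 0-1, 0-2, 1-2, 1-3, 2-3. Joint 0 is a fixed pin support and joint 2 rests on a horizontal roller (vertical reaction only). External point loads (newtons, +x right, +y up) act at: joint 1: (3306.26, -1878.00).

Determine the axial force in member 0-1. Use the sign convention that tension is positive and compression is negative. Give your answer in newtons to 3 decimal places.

N=4 nodes, M=5 members, R=3 reactions → 2N=8, M+R=8
member 0 (0-1): L=6.3558, (cx,cy)=(0.4750,0.8800)
member 1 (0-2): L=6.6550, (cx,cy)=(1.0000,0.0000)
member 2 (1-2): L=6.6710, (cx,cy)=(0.5450,-0.8384)
member 3 (1-3): L=6.7554, (cx,cy)=(0.9890,0.1480)
member 4 (2-3): L=7.2622, (cx,cy)=(0.4193,0.9079)
solve A·x = −loads:
  F[0-1] = +1991.6151 N (tension)
  F[0-2] = +2360.2423 N (tension)
  F[1-2] = -4330.3518 N (compression)
  F[1-3] = -0.0000 N (compression)
  F[2-3] = -0.0000 N (compression)
  Rx@0 = -3306.2600 N
  Ry@0 = -1752.5927 N
  Ry@2 = +3630.5927 N

1991.615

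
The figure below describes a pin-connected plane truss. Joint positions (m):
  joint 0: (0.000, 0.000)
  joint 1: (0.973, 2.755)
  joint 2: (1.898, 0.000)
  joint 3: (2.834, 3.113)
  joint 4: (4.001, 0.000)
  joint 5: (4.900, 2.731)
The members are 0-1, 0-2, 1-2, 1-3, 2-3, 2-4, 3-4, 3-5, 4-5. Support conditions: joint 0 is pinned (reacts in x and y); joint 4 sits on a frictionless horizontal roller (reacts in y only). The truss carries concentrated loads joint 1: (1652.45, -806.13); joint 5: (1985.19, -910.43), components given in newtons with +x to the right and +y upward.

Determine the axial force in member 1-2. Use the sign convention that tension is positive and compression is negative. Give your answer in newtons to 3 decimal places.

N=6 nodes, M=9 members, R=3 reactions → 2N=12, M+R=12
member 0 (0-1): L=2.9218, (cx,cy)=(0.3330,0.9429)
member 1 (0-2): L=1.8980, (cx,cy)=(1.0000,0.0000)
member 2 (1-2): L=2.9061, (cx,cy)=(0.3183,-0.9480)
member 3 (1-3): L=1.8951, (cx,cy)=(0.9820,0.1889)
member 4 (2-3): L=3.2507, (cx,cy)=(0.2879,0.9576)
member 5 (2-4): L=2.1030, (cx,cy)=(1.0000,0.0000)
member 6 (3-4): L=3.3246, (cx,cy)=(0.3510,-0.9364)
member 7 (3-5): L=2.1010, (cx,cy)=(0.9833,-0.1818)
member 8 (4-5): L=2.8752, (cx,cy)=(0.3127,0.9499)
solve A·x = −loads:
  F[0-1] = +2213.7281 N (tension)
  F[0-2] = +2900.4308 N (tension)
  F[1-2] = -3041.5145 N (compression)
  F[1-3] = +53.8167 N (tension)
  F[2-3] = +3010.8486 N (tension)
  F[2-4] = +1065.3970 N (tension)
  F[3-4] = -3515.4340 N (compression)
  F[3-5] = +2190.3036 N (tension)
  F[4-5] = -539.2342 N (compression)
  Rx@0 = -3637.6400 N
  Ry@0 = -2087.3703 N
  Ry@4 = +3803.9303 N

-3041.514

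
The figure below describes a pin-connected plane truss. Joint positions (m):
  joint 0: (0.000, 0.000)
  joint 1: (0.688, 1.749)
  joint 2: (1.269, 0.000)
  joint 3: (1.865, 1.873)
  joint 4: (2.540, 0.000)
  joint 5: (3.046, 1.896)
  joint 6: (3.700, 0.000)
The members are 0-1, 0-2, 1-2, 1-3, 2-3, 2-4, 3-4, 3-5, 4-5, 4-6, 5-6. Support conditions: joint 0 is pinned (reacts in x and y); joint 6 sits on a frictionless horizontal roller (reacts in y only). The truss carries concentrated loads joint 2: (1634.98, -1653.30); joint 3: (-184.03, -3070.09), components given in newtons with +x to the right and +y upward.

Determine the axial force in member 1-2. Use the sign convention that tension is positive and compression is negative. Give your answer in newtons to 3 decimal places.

N=7 nodes, M=11 members, R=3 reactions → 2N=14, M+R=14
member 0 (0-1): L=1.8795, (cx,cy)=(0.3661,0.9306)
member 1 (0-2): L=1.2690, (cx,cy)=(1.0000,0.0000)
member 2 (1-2): L=1.8430, (cx,cy)=(0.3153,-0.9490)
member 3 (1-3): L=1.1835, (cx,cy)=(0.9945,0.1048)
member 4 (2-3): L=1.9655, (cx,cy)=(0.3032,0.9529)
member 5 (2-4): L=1.2710, (cx,cy)=(1.0000,0.0000)
member 6 (3-4): L=1.9909, (cx,cy)=(0.3390,-0.9408)
member 7 (3-5): L=1.1812, (cx,cy)=(0.9998,0.0195)
member 8 (4-5): L=1.9624, (cx,cy)=(0.2579,0.9662)
member 9 (4-6): L=1.1600, (cx,cy)=(1.0000,0.0000)
member 10 (5-6): L=2.0056, (cx,cy)=(0.3261,-0.9453)
solve A·x = −loads:
  F[0-1] = -2903.5571 N (compression)
  F[0-2] = +2513.8374 N (tension)
  F[1-2] = +2636.9248 N (tension)
  F[1-3] = -1904.6633 N (compression)
  F[2-3] = -891.1183 N (compression)
  F[2-4] = +1980.3594 N (tension)
  F[3-4] = -2174.3632 N (compression)
  F[3-5] = -1243.3999 N (compression)
  F[4-5] = +2117.1742 N (tension)
  F[4-6] = +697.2446 N (tension)
  F[5-6] = -2138.2434 N (compression)
  Rx@0 = -1450.9500 N
  Ry@0 = +2702.0204 N
  Ry@6 = +2021.3696 N

2636.925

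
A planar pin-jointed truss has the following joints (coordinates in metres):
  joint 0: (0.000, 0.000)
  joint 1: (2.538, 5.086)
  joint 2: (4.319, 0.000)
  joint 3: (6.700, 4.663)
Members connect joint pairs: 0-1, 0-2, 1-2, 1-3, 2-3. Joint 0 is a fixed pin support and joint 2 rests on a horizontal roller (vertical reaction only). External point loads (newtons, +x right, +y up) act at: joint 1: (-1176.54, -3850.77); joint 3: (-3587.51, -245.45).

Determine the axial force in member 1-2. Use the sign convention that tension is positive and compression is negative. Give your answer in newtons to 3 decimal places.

3385.311

N=4 nodes, M=5 members, R=3 reactions → 2N=8, M+R=8
member 0 (0-1): L=5.6841, (cx,cy)=(0.4465,0.8948)
member 1 (0-2): L=4.3190, (cx,cy)=(1.0000,0.0000)
member 2 (1-2): L=5.3888, (cx,cy)=(0.3305,-0.9438)
member 3 (1-3): L=4.1834, (cx,cy)=(0.9949,-0.1011)
member 4 (2-3): L=5.2357, (cx,cy)=(0.4548,0.8906)
solve A·x = −loads:
  F[0-1] = -7500.5499 N (compression)
  F[0-2] = -1414.9814 N (compression)
  F[1-2] = +3385.3107 N (tension)
  F[1-3] = -3308.3264 N (compression)
  F[2-3] = -651.1968 N (compression)
  Rx@0 = +4764.0500 N
  Ry@0 = +6711.3328 N
  Ry@2 = -2615.1128 N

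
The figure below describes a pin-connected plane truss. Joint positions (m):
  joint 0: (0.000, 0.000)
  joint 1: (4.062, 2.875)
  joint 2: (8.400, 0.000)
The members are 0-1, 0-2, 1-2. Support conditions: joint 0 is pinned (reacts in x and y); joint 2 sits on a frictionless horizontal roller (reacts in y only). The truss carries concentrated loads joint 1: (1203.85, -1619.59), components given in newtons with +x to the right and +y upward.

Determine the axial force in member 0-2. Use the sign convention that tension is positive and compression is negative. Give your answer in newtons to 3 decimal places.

N=3 nodes, M=3 members, R=3 reactions → 2N=6, M+R=6
member 0 (0-1): L=4.9765, (cx,cy)=(0.8162,0.5777)
member 1 (0-2): L=8.4000, (cx,cy)=(1.0000,0.0000)
member 2 (1-2): L=5.2042, (cx,cy)=(0.8336,-0.5524)
solve A·x = −loads:
  F[0-1] = -734.5657 N (compression)
  F[0-2] = +1803.4302 N (tension)
  F[1-2] = -2163.5411 N (compression)
  Rx@0 = -1203.8500 N
  Ry@0 = +424.3706 N
  Ry@2 = +1195.2194 N

1803.430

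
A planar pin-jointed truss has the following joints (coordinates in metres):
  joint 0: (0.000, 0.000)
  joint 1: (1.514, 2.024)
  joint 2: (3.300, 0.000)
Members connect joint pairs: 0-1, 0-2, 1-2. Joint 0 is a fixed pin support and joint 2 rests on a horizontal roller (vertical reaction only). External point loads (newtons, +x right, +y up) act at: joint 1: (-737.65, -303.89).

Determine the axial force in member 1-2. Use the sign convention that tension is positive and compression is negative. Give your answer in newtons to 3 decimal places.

417.441

N=3 nodes, M=3 members, R=3 reactions → 2N=6, M+R=6
member 0 (0-1): L=2.5276, (cx,cy)=(0.5990,0.8008)
member 1 (0-2): L=3.3000, (cx,cy)=(1.0000,0.0000)
member 2 (1-2): L=2.6993, (cx,cy)=(0.6616,-0.7498)
solve A·x = −loads:
  F[0-1] = -770.3870 N (compression)
  F[0-2] = -276.1984 N (compression)
  F[1-2] = +417.4413 N (tension)
  Rx@0 = +737.6500 N
  Ry@0 = +616.8943 N
  Ry@2 = -313.0043 N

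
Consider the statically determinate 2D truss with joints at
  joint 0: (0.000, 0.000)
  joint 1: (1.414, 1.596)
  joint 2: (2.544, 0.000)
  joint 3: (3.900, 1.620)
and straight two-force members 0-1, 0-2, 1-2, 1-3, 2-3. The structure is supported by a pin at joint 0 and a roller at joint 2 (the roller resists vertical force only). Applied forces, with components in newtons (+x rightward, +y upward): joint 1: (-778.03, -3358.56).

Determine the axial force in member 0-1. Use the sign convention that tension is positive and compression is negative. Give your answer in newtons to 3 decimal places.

N=4 nodes, M=5 members, R=3 reactions → 2N=8, M+R=8
member 0 (0-1): L=2.1323, (cx,cy)=(0.6631,0.7485)
member 1 (0-2): L=2.5440, (cx,cy)=(1.0000,0.0000)
member 2 (1-2): L=1.9555, (cx,cy)=(0.5778,-0.8161)
member 3 (1-3): L=2.4861, (cx,cy)=(1.0000,0.0097)
member 4 (2-3): L=2.1126, (cx,cy)=(0.6419,0.7668)
solve A·x = −loads:
  F[0-1] = -2645.1971 N (compression)
  F[0-2] = +976.1069 N (tension)
  F[1-2] = -1689.2133 N (compression)
  F[1-3] = -0.0000 N (compression)
  F[2-3] = -0.0000 N (compression)
  Rx@0 = +778.0300 N
  Ry@0 = +1979.9169 N
  Ry@2 = +1378.6431 N

-2645.197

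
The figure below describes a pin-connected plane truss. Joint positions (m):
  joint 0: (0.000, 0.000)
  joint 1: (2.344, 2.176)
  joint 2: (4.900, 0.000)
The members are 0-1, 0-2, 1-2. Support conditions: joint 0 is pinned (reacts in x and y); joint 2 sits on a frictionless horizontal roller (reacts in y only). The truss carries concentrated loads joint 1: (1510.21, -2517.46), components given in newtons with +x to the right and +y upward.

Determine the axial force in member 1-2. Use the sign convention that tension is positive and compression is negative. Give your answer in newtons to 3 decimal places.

N=3 nodes, M=3 members, R=3 reactions → 2N=6, M+R=6
member 0 (0-1): L=3.1983, (cx,cy)=(0.7329,0.6804)
member 1 (0-2): L=4.9000, (cx,cy)=(1.0000,0.0000)
member 2 (1-2): L=3.3568, (cx,cy)=(0.7614,-0.6482)
solve A·x = −loads:
  F[0-1] = -944.4080 N (compression)
  F[0-2] = +2202.3501 N (tension)
  F[1-2] = -2892.3516 N (compression)
  Rx@0 = -1510.2100 N
  Ry@0 = +642.5328 N
  Ry@2 = +1874.9272 N

-2892.352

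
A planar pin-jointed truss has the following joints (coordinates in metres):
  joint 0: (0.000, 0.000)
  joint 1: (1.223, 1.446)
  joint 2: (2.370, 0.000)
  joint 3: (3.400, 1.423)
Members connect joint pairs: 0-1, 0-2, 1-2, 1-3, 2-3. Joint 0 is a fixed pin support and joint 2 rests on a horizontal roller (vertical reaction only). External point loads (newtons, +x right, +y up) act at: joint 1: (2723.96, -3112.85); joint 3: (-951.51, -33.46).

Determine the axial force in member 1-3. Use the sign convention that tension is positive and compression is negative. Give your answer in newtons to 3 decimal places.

-920.305

N=4 nodes, M=5 members, R=3 reactions → 2N=8, M+R=8
member 0 (0-1): L=1.8938, (cx,cy)=(0.6458,0.7635)
member 1 (0-2): L=2.3700, (cx,cy)=(1.0000,0.0000)
member 2 (1-2): L=1.8457, (cx,cy)=(0.6215,-0.7835)
member 3 (1-3): L=2.1771, (cx,cy)=(0.9999,-0.0106)
member 4 (2-3): L=1.7567, (cx,cy)=(0.5863,0.8101)
solve A·x = −loads:
  F[0-1] = -525.6134 N (compression)
  F[0-2] = +2111.8788 N (tension)
  F[1-2] = -3448.5931 N (compression)
  F[1-3] = -920.3049 N (compression)
  F[2-3] = -53.3075 N (compression)
  Rx@0 = -1772.4500 N
  Ry@0 = +401.3197 N
  Ry@2 = +2744.9903 N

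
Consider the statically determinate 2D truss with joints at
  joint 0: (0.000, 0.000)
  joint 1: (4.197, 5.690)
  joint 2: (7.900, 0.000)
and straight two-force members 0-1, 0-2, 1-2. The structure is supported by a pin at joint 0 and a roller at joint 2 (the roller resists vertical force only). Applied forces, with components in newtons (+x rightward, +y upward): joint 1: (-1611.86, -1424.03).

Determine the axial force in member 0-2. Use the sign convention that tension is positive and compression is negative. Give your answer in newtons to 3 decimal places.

N=3 nodes, M=3 members, R=3 reactions → 2N=6, M+R=6
member 0 (0-1): L=7.0704, (cx,cy)=(0.5936,0.8048)
member 1 (0-2): L=7.9000, (cx,cy)=(1.0000,0.0000)
member 2 (1-2): L=6.7888, (cx,cy)=(0.5455,-0.8381)
solve A·x = −loads:
  F[0-1] = -2272.0280 N (compression)
  F[0-2] = -263.1855 N (compression)
  F[1-2] = +482.5071 N (tension)
  Rx@0 = +1611.8600 N
  Ry@0 = +1828.4388 N
  Ry@2 = -404.4088 N

-263.186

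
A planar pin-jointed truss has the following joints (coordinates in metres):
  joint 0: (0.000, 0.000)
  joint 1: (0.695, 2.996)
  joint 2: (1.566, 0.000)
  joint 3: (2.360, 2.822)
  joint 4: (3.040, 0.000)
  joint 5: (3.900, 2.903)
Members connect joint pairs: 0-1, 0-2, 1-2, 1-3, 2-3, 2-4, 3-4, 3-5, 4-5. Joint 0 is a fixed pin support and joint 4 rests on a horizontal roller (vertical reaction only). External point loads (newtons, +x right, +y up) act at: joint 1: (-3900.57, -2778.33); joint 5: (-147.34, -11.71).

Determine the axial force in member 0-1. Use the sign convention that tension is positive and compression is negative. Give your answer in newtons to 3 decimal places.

N=6 nodes, M=9 members, R=3 reactions → 2N=12, M+R=12
member 0 (0-1): L=3.0756, (cx,cy)=(0.2260,0.9741)
member 1 (0-2): L=1.5660, (cx,cy)=(1.0000,0.0000)
member 2 (1-2): L=3.1200, (cx,cy)=(0.2792,-0.9602)
member 3 (1-3): L=1.6741, (cx,cy)=(0.9946,-0.1039)
member 4 (2-3): L=2.9316, (cx,cy)=(0.2708,0.9626)
member 5 (2-4): L=1.4740, (cx,cy)=(1.0000,0.0000)
member 6 (3-4): L=2.9028, (cx,cy)=(0.2343,-0.9722)
member 7 (3-5): L=1.5421, (cx,cy)=(0.9986,0.0525)
member 8 (4-5): L=3.0277, (cx,cy)=(0.2840,0.9588)
solve A·x = −loads:
  F[0-1] = -6287.2876 N (compression)
  F[0-2] = -2627.1374 N (compression)
  F[1-2] = +3315.7276 N (tension)
  F[1-3] = +1562.6326 N (tension)
  F[2-3] = -3307.5317 N (compression)
  F[2-4] = -805.6827 N (compression)
  F[3-4] = +3434.1963 N (tension)
  F[3-5] = -146.3502 N (compression)
  F[4-5] = -4.1958 N (compression)
  Rx@0 = +4047.9100 N
  Ry@0 = +6124.6543 N
  Ry@4 = -3334.6143 N

-6287.288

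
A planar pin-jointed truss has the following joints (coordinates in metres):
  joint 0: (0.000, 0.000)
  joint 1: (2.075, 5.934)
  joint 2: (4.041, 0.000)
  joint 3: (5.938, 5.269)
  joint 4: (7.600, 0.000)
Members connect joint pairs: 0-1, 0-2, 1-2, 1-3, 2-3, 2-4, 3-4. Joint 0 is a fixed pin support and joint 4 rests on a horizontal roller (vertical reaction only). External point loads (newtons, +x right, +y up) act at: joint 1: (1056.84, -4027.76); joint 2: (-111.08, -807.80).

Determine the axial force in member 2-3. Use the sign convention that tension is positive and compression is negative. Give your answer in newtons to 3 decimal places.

N=5 nodes, M=7 members, R=3 reactions → 2N=10, M+R=10
member 0 (0-1): L=6.2863, (cx,cy)=(0.3301,0.9440)
member 1 (0-2): L=4.0410, (cx,cy)=(1.0000,0.0000)
member 2 (1-2): L=6.2512, (cx,cy)=(0.3145,-0.9493)
member 3 (1-3): L=3.9198, (cx,cy)=(0.9855,-0.1697)
member 4 (2-3): L=5.6001, (cx,cy)=(0.3387,0.9409)
member 5 (2-4): L=3.5590, (cx,cy)=(1.0000,0.0000)
member 6 (3-4): L=5.5249, (cx,cy)=(0.3008,-0.9537)
solve A·x = −loads:
  F[0-1] = -2628.5116 N (compression)
  F[0-2] = +1813.3821 N (tension)
  F[1-2] = -1357.6776 N (compression)
  F[1-3] = -1519.4994 N (compression)
  F[2-3] = +2228.3283 N (tension)
  F[2-4] = +742.6386 N (tension)
  F[3-4] = -2468.7181 N (compression)
  Rx@0 = -945.7600 N
  Ry@0 = +2481.1902 N
  Ry@4 = +2354.3698 N

2228.328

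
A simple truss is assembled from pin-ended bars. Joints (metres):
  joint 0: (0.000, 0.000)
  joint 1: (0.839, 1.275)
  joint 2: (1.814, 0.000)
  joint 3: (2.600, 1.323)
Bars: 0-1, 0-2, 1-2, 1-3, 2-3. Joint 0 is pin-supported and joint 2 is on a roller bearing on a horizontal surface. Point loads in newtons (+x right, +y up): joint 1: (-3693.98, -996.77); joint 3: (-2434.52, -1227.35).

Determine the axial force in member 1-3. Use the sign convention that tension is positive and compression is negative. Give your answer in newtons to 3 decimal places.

N=4 nodes, M=5 members, R=3 reactions → 2N=8, M+R=8
member 0 (0-1): L=1.5263, (cx,cy)=(0.5497,0.8354)
member 1 (0-2): L=1.8140, (cx,cy)=(1.0000,0.0000)
member 2 (1-2): L=1.6051, (cx,cy)=(0.6075,-0.7944)
member 3 (1-3): L=1.7617, (cx,cy)=(0.9996,0.0272)
member 4 (2-3): L=1.5389, (cx,cy)=(0.5108,0.8597)
solve A·x = −loads:
  F[0-1] = -5238.3072 N (compression)
  F[0-2] = -3248.9987 N (compression)
  F[1-2] = +4194.4105 N (tension)
  F[1-3] = -1734.0602 N (compression)
  F[2-3] = -1372.6568 N (compression)
  Rx@0 = +6128.5000 N
  Ry@0 = +4375.8810 N
  Ry@2 = -2151.7610 N

-1734.060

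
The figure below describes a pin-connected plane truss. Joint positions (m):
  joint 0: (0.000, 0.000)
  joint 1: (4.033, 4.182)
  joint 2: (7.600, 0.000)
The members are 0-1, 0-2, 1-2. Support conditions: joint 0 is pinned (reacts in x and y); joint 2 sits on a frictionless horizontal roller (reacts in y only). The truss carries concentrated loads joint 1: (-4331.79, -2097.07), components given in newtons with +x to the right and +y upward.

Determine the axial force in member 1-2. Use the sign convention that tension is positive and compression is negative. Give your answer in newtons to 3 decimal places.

1670.269

N=3 nodes, M=3 members, R=3 reactions → 2N=6, M+R=6
member 0 (0-1): L=5.8098, (cx,cy)=(0.6942,0.7198)
member 1 (0-2): L=7.6000, (cx,cy)=(1.0000,0.0000)
member 2 (1-2): L=5.4966, (cx,cy)=(0.6489,-0.7608)
solve A·x = −loads:
  F[0-1] = -4678.8054 N (compression)
  F[0-2] = -1083.9157 N (compression)
  F[1-2] = +1670.2694 N (tension)
  Rx@0 = +4331.7900 N
  Ry@0 = +3367.8677 N
  Ry@2 = -1270.7977 N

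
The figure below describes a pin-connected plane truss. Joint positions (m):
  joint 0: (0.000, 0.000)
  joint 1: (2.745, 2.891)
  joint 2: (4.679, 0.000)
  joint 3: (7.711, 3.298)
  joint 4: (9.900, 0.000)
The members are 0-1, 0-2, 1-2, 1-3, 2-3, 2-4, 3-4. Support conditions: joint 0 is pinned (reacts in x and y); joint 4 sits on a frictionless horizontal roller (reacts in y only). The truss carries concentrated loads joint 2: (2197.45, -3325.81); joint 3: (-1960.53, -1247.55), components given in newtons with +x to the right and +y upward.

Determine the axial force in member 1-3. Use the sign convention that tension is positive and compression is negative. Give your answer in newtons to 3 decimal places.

N=5 nodes, M=7 members, R=3 reactions → 2N=10, M+R=10
member 0 (0-1): L=3.9866, (cx,cy)=(0.6886,0.7252)
member 1 (0-2): L=4.6790, (cx,cy)=(1.0000,0.0000)
member 2 (1-2): L=3.4783, (cx,cy)=(0.5560,-0.8312)
member 3 (1-3): L=4.9827, (cx,cy)=(0.9967,0.0817)
member 4 (2-3): L=4.4799, (cx,cy)=(0.6768,0.7362)
member 5 (2-4): L=5.2210, (cx,cy)=(1.0000,0.0000)
member 6 (3-4): L=3.9583, (cx,cy)=(0.5530,-0.8332)
solve A·x = −loads:
  F[0-1] = -3699.6361 N (compression)
  F[0-2] = +2784.3350 N (tension)
  F[1-2] = +2821.9776 N (tension)
  F[1-3] = -4130.3113 N (compression)
  F[2-3] = +1331.5952 N (tension)
  F[2-4] = +1254.7616 N (tension)
  F[3-4] = -2268.9741 N (compression)
  Rx@0 = -236.9200 N
  Ry@0 = +2682.9059 N
  Ry@4 = +1890.4541 N

-4130.311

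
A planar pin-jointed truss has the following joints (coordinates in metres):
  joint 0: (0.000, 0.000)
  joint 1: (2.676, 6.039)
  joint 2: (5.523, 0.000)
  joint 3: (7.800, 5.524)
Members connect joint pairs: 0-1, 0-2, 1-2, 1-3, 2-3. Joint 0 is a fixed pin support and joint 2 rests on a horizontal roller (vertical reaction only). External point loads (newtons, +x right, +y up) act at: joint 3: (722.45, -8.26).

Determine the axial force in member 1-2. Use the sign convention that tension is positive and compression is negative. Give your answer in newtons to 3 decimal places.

-880.063

N=4 nodes, M=5 members, R=3 reactions → 2N=8, M+R=8
member 0 (0-1): L=6.6053, (cx,cy)=(0.4051,0.9143)
member 1 (0-2): L=5.5230, (cx,cy)=(1.0000,0.0000)
member 2 (1-2): L=6.6764, (cx,cy)=(0.4264,-0.9045)
member 3 (1-3): L=5.1498, (cx,cy)=(0.9950,-0.1000)
member 4 (2-3): L=5.9749, (cx,cy)=(0.3811,0.9245)
solve A·x = −loads:
  F[0-1] = +794.0693 N (tension)
  F[0-2] = +400.7512 N (tension)
  F[1-2] = -880.0635 N (compression)
  F[1-3] = +700.4909 N (tension)
  F[2-3] = +66.8353 N (tension)
  Rx@0 = -722.4500 N
  Ry@0 = -725.9862 N
  Ry@2 = +734.2462 N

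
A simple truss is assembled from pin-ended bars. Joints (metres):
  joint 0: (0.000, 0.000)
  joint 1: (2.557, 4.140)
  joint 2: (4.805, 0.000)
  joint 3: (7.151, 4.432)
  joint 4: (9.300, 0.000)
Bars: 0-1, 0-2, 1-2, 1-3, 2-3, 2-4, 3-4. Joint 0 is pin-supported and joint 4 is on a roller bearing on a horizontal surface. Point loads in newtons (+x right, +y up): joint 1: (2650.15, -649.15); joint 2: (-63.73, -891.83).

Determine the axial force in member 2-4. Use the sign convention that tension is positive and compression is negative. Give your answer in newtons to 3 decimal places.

882.004

N=5 nodes, M=7 members, R=3 reactions → 2N=10, M+R=10
member 0 (0-1): L=4.8660, (cx,cy)=(0.5255,0.8508)
member 1 (0-2): L=4.8050, (cx,cy)=(1.0000,0.0000)
member 2 (1-2): L=4.7110, (cx,cy)=(0.4772,-0.8788)
member 3 (1-3): L=4.6033, (cx,cy)=(0.9980,0.0634)
member 4 (2-3): L=5.0146, (cx,cy)=(0.4678,0.8838)
member 5 (2-4): L=4.4950, (cx,cy)=(1.0000,0.0000)
member 6 (3-4): L=4.9255, (cx,cy)=(0.4363,-0.8998)
solve A·x = −loads:
  F[0-1] = +326.7786 N (tension)
  F[0-2] = +2414.7030 N (tension)
  F[1-2] = -1193.1218 N (compression)
  F[1-3] = -1912.9450 N (compression)
  F[2-3] = +2195.4188 N (tension)
  F[2-4] = +882.0037 N (tension)
  F[3-4] = -2021.5606 N (compression)
  Rx@0 = -2586.4200 N
  Ry@0 = -278.0244 N
  Ry@4 = +1819.0044 N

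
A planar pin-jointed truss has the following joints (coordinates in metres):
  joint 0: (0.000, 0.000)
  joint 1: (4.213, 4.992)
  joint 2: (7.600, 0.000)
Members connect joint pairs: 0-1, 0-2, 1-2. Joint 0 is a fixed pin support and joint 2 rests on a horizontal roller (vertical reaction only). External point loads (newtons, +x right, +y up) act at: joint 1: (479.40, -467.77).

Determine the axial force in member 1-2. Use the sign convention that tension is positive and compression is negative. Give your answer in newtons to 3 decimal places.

N=3 nodes, M=3 members, R=3 reactions → 2N=6, M+R=6
member 0 (0-1): L=6.5322, (cx,cy)=(0.6450,0.7642)
member 1 (0-2): L=7.6000, (cx,cy)=(1.0000,0.0000)
member 2 (1-2): L=6.0326, (cx,cy)=(0.5615,-0.8275)
solve A·x = −loads:
  F[0-1] = +139.2600 N (tension)
  F[0-2] = +389.5828 N (tension)
  F[1-2] = -693.8835 N (compression)
  Rx@0 = -479.4000 N
  Ry@0 = -106.4247 N
  Ry@2 = +574.1947 N

-693.884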